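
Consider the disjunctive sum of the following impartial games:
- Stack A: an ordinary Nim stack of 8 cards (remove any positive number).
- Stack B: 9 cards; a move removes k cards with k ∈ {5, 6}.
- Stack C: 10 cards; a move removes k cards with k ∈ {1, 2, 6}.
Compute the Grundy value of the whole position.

9

Stack A is a plain Nim stack of size 8, so its Grundy value is 8.
Build the Grundy sequence for stack B with g(k) = mex{g(k−s) : s ∈ {5, 6}, s ≤ k}:
k:     0  1  2  3  4  5  6  7  8  9
g(k):  0  0  0  0  0  1  1  1  1  1
So g(9) = 1.
Grundy values for stack C (subtraction set {1, 2, 6}):
g(0) = mex{} = 0
g(1) = mex{0} = 1
g(2) = mex{0,1} = 2
g(3) = mex{1,2} = 0
g(4) = mex{0,2} = 1
g(5) = mex{0,1} = 2
g(6) = mex{0,1,2} = 3
g(7) = mex{1,2,3} = 0
g(8) = mex{0,2,3} = 1
g(9) = mex{0,1} = 2
g(10) = mex{1,2} = 0
So g(10) = 0.
The value of a disjunctive sum is the nim-sum of the parts.
Combined value = 8 XOR 1 XOR 0 = 9.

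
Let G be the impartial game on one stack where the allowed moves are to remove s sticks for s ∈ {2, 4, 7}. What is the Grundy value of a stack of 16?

2

Grundy values for subtraction set {2, 4, 7}:
k:     0  1  2  3  4  5  6  7  8  9 10 11 12 13 14 15 16
g(k):  0  0  1  1  2  2  0  3  1  0  2  1  0  2  1  0  2
So g(16) = 2.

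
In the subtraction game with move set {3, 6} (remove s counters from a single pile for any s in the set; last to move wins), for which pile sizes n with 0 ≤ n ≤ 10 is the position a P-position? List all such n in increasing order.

Compute g(0), g(1), … for moves {3, 6}:
g(0) = mex{} = 0
g(1) = mex{} = 0
g(2) = mex{} = 0
g(3) = mex{0} = 1
g(4) = mex{0} = 1
g(5) = mex{0} = 1
g(6) = mex{0,1} = 2
g(7) = mex{0,1} = 2
g(8) = mex{0,1} = 2
g(9) = mex{1,2} = 0
g(10) = mex{1,2} = 0
The P-positions (g = 0) in 0..10 are 0, 1, 2, 9, 10.

0, 1, 2, 9, 10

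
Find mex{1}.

0 is not in the set, so the mex is 0.

0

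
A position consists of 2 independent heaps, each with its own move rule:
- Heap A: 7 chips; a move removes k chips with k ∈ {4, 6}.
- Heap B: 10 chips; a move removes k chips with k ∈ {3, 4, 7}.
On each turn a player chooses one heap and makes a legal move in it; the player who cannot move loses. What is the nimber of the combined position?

1

Build the Grundy sequence for heap A with g(k) = mex{g(k−s) : s ∈ {4, 6}, s ≤ k}:
k:     0  1  2  3  4  5  6  7
g(k):  0  0  0  0  1  1  1  1
So g(7) = 1.
For heap B, compute g(0), g(1), … with moves {3, 4, 7}:
g(0) = mex{} = 0
g(1) = mex{} = 0
g(2) = mex{} = 0
g(3) = mex{0} = 1
g(4) = mex{0} = 1
g(5) = mex{0} = 1
g(6) = mex{0,1} = 2
g(7) = mex{0,1} = 2
g(8) = mex{0,1} = 2
g(9) = mex{0,1,2} = 3
g(10) = mex{1,2} = 0
So g(10) = 0.
By the Sprague-Grundy theorem, the Grundy value of a sum of independent games is the XOR of the component values.
Combined value = 1 XOR 0 = 1.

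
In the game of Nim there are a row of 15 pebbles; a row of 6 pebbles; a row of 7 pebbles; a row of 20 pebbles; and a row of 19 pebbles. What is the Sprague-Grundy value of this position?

Compute the nim-sum pairwise:
15 ^ 6 = 9
9 ^ 7 = 14
14 ^ 20 = 26
26 ^ 19 = 9

9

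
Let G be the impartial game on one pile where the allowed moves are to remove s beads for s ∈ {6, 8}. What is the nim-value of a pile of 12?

2

Grundy values for subtraction set {6, 8}:
k:     0  1  2  3  4  5  6  7  8  9 10 11 12
g(k):  0  0  0  0  0  0  1  1  1  1  1  1  2
So g(12) = 2.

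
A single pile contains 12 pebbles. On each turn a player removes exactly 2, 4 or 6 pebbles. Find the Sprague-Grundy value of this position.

Build the Grundy sequence with g(k) = mex{g(k−s) : s ∈ {2, 4, 6}, s ≤ k}:
g(0) = mex{} = 0
g(1) = mex{} = 0
g(2) = mex{0} = 1
g(3) = mex{0} = 1
g(4) = mex{0,1} = 2
g(5) = mex{0,1} = 2
g(6) = mex{0,1,2} = 3
g(7) = mex{0,1,2} = 3
g(8) = mex{1,2,3} = 0
g(9) = mex{1,2,3} = 0
g(10) = mex{0,2,3} = 1
g(11) = mex{0,2,3} = 1
g(12) = mex{0,1,3} = 2
So g(12) = 2.

2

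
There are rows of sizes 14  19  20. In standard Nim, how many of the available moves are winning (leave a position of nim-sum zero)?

Compute the nim-sum pairwise:
14 XOR 19 = 29
29 XOR 20 = 9
The overall nim-sum is X = 9. A row of size p has a winning move iff p XOR X < p (reduce it to p XOR X).
  14: 14 XOR 9 = 7 < 14 — winning move (to 7).
  19: 19 XOR 9 = 26 ≥ 19 — no move.
  20: 20 XOR 9 = 29 ≥ 20 — no move.
That gives 1 winning move.

1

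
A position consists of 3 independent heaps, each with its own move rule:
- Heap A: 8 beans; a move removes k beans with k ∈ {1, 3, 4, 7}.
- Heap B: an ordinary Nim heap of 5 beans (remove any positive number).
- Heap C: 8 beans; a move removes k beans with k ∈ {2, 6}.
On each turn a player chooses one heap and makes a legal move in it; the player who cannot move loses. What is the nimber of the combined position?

5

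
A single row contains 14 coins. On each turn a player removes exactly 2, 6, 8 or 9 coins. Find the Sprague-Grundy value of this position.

3

Grundy values for subtraction set {2, 6, 8, 9}:
k:     0  1  2  3  4  5  6  7  8  9 10 11 12 13 14
g(k):  0  0  1  1  0  0  1  1  2  2  3  3  2  2  3
So g(14) = 3.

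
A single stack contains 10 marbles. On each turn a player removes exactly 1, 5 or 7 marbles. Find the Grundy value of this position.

0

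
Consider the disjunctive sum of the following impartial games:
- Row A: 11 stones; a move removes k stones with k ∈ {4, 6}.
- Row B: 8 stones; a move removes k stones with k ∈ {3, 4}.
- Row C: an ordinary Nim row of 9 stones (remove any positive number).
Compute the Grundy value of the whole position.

9

For row A, compute g(0), g(1), … with moves {4, 6}:
k:     0  1  2  3  4  5  6  7  8  9 10 11
g(k):  0  0  0  0  1  1  1  1  2  2  0  0
So g(11) = 0.
Grundy values for row B (subtraction set {3, 4}):
k:     0  1  2  3  4  5  6  7  8
g(k):  0  0  0  1  1  1  2  0  0
So g(8) = 0.
Row C is a plain Nim row of size 9, so its Grundy value is 9.
By the Sprague-Grundy theorem, the Grundy value of a sum of independent games is the XOR of the component values.
Combined value = 0 ⊕ 0 ⊕ 9 = 9.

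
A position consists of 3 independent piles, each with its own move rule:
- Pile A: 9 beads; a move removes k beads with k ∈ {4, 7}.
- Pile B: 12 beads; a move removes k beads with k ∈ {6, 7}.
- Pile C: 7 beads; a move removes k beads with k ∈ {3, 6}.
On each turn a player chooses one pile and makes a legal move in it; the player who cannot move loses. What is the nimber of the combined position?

For pile A, compute g(0), g(1), … with moves {4, 7}:
k:     0  1  2  3  4  5  6  7  8  9
g(k):  0  0  0  0  1  1  1  1  2  2
So g(9) = 2.
Grundy values for pile B (subtraction set {6, 7}):
k:     0  1  2  3  4  5  6  7  8  9 10 11 12
g(k):  0  0  0  0  0  0  1  1  1  1  1  1  2
So g(12) = 2.
For pile C, compute g(0), g(1), … with moves {3, 6}:
g(0) = mex{} = 0
g(1) = mex{} = 0
g(2) = mex{} = 0
g(3) = mex{0} = 1
g(4) = mex{0} = 1
g(5) = mex{0} = 1
g(6) = mex{0,1} = 2
g(7) = mex{0,1} = 2
So g(7) = 2.
The value of a disjunctive sum is the nim-sum of the parts.
Combined value = 2 XOR 2 XOR 2 = 2.

2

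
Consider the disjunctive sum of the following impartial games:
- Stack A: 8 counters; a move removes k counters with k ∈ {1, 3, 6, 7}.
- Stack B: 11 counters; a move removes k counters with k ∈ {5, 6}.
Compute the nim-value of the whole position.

Build the Grundy sequence for stack A with g(k) = mex{g(k−s) : s ∈ {1, 3, 6, 7}, s ≤ k}:
k:     0  1  2  3  4  5  6  7  8
g(k):  0  1  0  1  0  1  2  3  2
So g(8) = 2.
Build the Grundy sequence for stack B with g(k) = mex{g(k−s) : s ∈ {5, 6}, s ≤ k}:
k:     0  1  2  3  4  5  6  7  8  9 10 11
g(k):  0  0  0  0  0  1  1  1  1  1  2  0
So g(11) = 0.
The value of a disjunctive sum is the nim-sum of the parts.
Combined value = 2 XOR 0 = 2.

2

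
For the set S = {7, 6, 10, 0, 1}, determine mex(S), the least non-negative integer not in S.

2

The values 0, 1 are all present; 2 is the first non-negative integer missing from the set.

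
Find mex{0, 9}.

1

0 is in the set but 1 is not, so the mex is 1.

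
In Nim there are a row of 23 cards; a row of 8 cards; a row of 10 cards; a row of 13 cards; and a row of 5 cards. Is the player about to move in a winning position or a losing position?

Winning position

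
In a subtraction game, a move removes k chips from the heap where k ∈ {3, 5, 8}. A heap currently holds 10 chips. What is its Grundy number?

Grundy values for subtraction set {3, 5, 8}:
g(0) = mex{} = 0
g(1) = mex{} = 0
g(2) = mex{} = 0
g(3) = mex{0} = 1
g(4) = mex{0} = 1
g(5) = mex{0} = 1
g(6) = mex{0,1} = 2
g(7) = mex{0,1} = 2
g(8) = mex{0,1} = 2
g(9) = mex{0,1,2} = 3
g(10) = mex{0,1,2} = 3
So g(10) = 3.

3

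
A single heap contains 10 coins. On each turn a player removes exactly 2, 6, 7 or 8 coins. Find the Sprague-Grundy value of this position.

3

Build the Grundy sequence with g(k) = mex{g(k−s) : s ∈ {2, 6, 7, 8}, s ≤ k}:
g(0) = mex{} = 0
g(1) = mex{} = 0
g(2) = mex{0} = 1
g(3) = mex{0} = 1
g(4) = mex{1} = 0
g(5) = mex{1} = 0
g(6) = mex{0} = 1
g(7) = mex{0} = 1
g(8) = mex{0,1} = 2
g(9) = mex{0,1} = 2
g(10) = mex{0,1,2} = 3
So g(10) = 3.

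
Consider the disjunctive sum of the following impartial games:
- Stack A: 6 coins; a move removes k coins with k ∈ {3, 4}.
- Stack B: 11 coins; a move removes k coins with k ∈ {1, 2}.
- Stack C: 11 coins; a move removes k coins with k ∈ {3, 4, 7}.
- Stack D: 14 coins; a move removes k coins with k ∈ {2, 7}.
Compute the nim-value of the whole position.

Grundy values for stack A (subtraction set {3, 4}):
g(0) = mex{} = 0
g(1) = mex{} = 0
g(2) = mex{} = 0
g(3) = mex{0} = 1
g(4) = mex{0} = 1
g(5) = mex{0} = 1
g(6) = mex{0,1} = 2
So g(6) = 2.
For stack B, compute g(0), g(1), … with moves {1, 2}:
g(0) = mex{} = 0
g(1) = mex{0} = 1
g(2) = mex{0,1} = 2
g(3) = mex{1,2} = 0
g(4) = mex{0,2} = 1
g(5) = mex{0,1} = 2
g(6) = mex{1,2} = 0
g(7) = mex{0,2} = 1
g(8) = mex{0,1} = 2
g(9) = mex{1,2} = 0
g(10) = mex{0,2} = 1
g(11) = mex{0,1} = 2
So g(11) = 2.
Grundy values for stack C (subtraction set {3, 4, 7}):
k:     0  1  2  3  4  5  6  7  8  9 10 11
g(k):  0  0  0  1  1  1  2  2  2  3  0  0
So g(11) = 0.
For stack D, compute g(0), g(1), … with moves {2, 7}:
k:     0  1  2  3  4  5  6  7  8  9 10 11 12 13 14
g(k):  0  0  1  1  0  0  1  1  2  0  0  1  1  0  0
So g(14) = 0.
By the Sprague-Grundy theorem, the Grundy value of a sum of independent games is the XOR of the component values.
Combined value = 2 ⊕ 2 ⊕ 0 ⊕ 0 = 0.

0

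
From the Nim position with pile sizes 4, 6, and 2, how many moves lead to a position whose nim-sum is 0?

0

Bitwise XOR of the heap sizes:
  100  (4)
  110  (6)
  010  (2)
  ---
  000  (0)
The nim-sum is already 0, so every move leaves a nonzero nim-sum — there are no winning moves.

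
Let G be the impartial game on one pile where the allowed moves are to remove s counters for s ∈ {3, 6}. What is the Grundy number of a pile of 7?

2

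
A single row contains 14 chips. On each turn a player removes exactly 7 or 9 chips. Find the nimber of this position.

Build the Grundy sequence with g(k) = mex{g(k−s) : s ∈ {7, 9}, s ≤ k}:
k:     0  1  2  3  4  5  6  7  8  9 10 11 12 13 14
g(k):  0  0  0  0  0  0  0  1  1  1  1  1  1  1  2
So g(14) = 2.

2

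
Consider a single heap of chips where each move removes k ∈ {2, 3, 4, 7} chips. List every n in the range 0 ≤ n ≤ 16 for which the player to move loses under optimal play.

0, 1, 6, 11, 12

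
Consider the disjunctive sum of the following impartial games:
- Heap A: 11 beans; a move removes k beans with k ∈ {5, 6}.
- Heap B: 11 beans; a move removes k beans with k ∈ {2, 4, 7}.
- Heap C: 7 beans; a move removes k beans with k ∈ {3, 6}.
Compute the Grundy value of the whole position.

3

Grundy values for heap A (subtraction set {5, 6}):
g(0) = mex{} = 0
g(1) = mex{} = 0
g(2) = mex{} = 0
g(3) = mex{} = 0
g(4) = mex{} = 0
g(5) = mex{0} = 1
g(6) = mex{0} = 1
g(7) = mex{0} = 1
g(8) = mex{0} = 1
g(9) = mex{0} = 1
g(10) = mex{0,1} = 2
g(11) = mex{1} = 0
So g(11) = 0.
Build the Grundy sequence for heap B with g(k) = mex{g(k−s) : s ∈ {2, 4, 7}, s ≤ k}:
k:     0  1  2  3  4  5  6  7  8  9 10 11
g(k):  0  0  1  1  2  2  0  3  1  0  2  1
So g(11) = 1.
For heap C, compute g(0), g(1), … with moves {3, 6}:
k:     0  1  2  3  4  5  6  7
g(k):  0  0  0  1  1  1  2  2
So g(7) = 2.
By the Sprague-Grundy theorem, the Grundy value of a sum of independent games is the XOR of the component values.
Combined value = 0 ⊕ 1 ⊕ 2 = 3.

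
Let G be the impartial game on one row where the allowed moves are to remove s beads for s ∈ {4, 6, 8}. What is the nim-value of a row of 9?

Build the Grundy sequence with g(k) = mex{g(k−s) : s ∈ {4, 6, 8}, s ≤ k}:
g(0) = mex{} = 0
g(1) = mex{} = 0
g(2) = mex{} = 0
g(3) = mex{} = 0
g(4) = mex{0} = 1
g(5) = mex{0} = 1
g(6) = mex{0} = 1
g(7) = mex{0} = 1
g(8) = mex{0,1} = 2
g(9) = mex{0,1} = 2
So g(9) = 2.

2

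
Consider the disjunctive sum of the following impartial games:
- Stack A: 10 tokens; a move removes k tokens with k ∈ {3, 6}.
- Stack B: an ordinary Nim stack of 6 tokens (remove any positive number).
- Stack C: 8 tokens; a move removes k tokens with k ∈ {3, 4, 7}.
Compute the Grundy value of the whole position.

4

Build the Grundy sequence for stack A with g(k) = mex{g(k−s) : s ∈ {3, 6}, s ≤ k}:
k:     0  1  2  3  4  5  6  7  8  9 10
g(k):  0  0  0  1  1  1  2  2  2  0  0
So g(10) = 0.
Stack B is a plain Nim stack of size 6, so its Grundy value is 6.
Grundy values for stack C (subtraction set {3, 4, 7}):
k:     0  1  2  3  4  5  6  7  8
g(k):  0  0  0  1  1  1  2  2  2
So g(8) = 2.
By the Sprague-Grundy theorem, the Grundy value of a sum of independent games is the XOR of the component values.
Combined value = 0 ⊕ 6 ⊕ 2 = 4.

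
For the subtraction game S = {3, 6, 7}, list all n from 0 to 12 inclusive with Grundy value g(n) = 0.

0, 1, 2, 10, 11, 12

Grundy values for subtraction set {3, 6, 7}:
k:     0  1  2  3  4  5  6  7  8  9 10 11 12
g(k):  0  0  0  1  1  1  2  2  2  3  0  0  0
The P-positions (g = 0) in 0..12 are 0, 1, 2, 10, 11, 12.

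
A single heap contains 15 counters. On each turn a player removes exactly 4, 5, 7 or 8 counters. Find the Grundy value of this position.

0

Build the Grundy sequence with g(k) = mex{g(k−s) : s ∈ {4, 5, 7, 8}, s ≤ k}:
k:     0  1  2  3  4  5  6  7  8  9 10 11 12 13 14 15
g(k):  0  0  0  0  1  1  1  1  2  2  2  2  0  0  0  0
So g(15) = 0.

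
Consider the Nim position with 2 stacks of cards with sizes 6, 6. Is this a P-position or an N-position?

P-position

Write each in binary and XOR column by column:
  110  (6)
  110  (6)
  ---
  000  (0)
The nim-sum is 0, so this is a P-position: the player to move is in a losing position under optimal play.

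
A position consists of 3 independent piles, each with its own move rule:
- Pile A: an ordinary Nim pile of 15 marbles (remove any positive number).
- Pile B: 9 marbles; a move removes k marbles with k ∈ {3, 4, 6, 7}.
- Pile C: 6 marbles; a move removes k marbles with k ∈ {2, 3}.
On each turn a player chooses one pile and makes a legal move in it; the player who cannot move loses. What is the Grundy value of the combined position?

12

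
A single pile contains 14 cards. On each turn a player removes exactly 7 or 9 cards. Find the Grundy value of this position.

2

Grundy values for subtraction set {7, 9}:
k:     0  1  2  3  4  5  6  7  8  9 10 11 12 13 14
g(k):  0  0  0  0  0  0  0  1  1  1  1  1  1  1  2
So g(14) = 2.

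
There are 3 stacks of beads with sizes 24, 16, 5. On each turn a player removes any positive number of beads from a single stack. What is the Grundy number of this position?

13

Bitwise XOR of the heap sizes:
  11000  (24)
  10000  (16)
  00101  (5)
  -----
  01101  (13)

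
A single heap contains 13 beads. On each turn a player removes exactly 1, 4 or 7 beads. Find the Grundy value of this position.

Compute g(0), g(1), … for moves {1, 4, 7}:
k:     0  1  2  3  4  5  6  7  8  9 10 11 12 13
g(k):  0  1  0  1  2  0  1  2  0  1  0  1  2  0
So g(13) = 0.

0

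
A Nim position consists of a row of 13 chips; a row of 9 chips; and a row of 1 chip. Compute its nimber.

5

Bitwise XOR of the heap sizes:
  1101  (13)
  1001  (9)
  0001  (1)
  ----
  0101  (5)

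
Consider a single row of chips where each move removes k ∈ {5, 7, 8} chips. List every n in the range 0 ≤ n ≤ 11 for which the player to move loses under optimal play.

0, 1, 2, 3, 4

Build the Grundy sequence with g(k) = mex{g(k−s) : s ∈ {5, 7, 8}, s ≤ k}:
g(0) = mex{} = 0
g(1) = mex{} = 0
g(2) = mex{} = 0
g(3) = mex{} = 0
g(4) = mex{} = 0
g(5) = mex{0} = 1
g(6) = mex{0} = 1
g(7) = mex{0} = 1
g(8) = mex{0} = 1
g(9) = mex{0} = 1
g(10) = mex{0,1} = 2
g(11) = mex{0,1} = 2
The P-positions (g = 0) in 0..11 are 0, 1, 2, 3, 4.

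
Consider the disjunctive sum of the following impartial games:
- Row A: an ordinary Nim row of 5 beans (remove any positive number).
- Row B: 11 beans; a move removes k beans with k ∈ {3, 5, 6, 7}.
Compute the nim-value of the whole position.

Row A is a plain Nim row of size 5, so its Grundy value is 5.
Build the Grundy sequence for row B with g(k) = mex{g(k−s) : s ∈ {3, 5, 6, 7}, s ≤ k}:
k:     0  1  2  3  4  5  6  7  8  9 10 11
g(k):  0  0  0  1  1  1  2  2  2  3  0  0
So g(11) = 0.
By the Sprague-Grundy theorem, the Grundy value of a sum of independent games is the XOR of the component values.
Combined value = 5 XOR 0 = 5.

5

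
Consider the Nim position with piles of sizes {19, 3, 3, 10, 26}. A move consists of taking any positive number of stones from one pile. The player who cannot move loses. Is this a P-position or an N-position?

Nim-sum: 19 ^ 3 ^ 3 ^ 10 ^ 26 = 3.
The nim-sum is 3 ≠ 0, so this is an N-position: the player to move can win.

N-position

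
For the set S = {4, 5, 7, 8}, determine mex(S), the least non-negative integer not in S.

0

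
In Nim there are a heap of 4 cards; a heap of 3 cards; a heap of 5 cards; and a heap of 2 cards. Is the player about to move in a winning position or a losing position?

Compute the nim-sum pairwise:
4 XOR 3 = 7
7 XOR 5 = 2
2 XOR 2 = 0
The nim-sum is 0, so this is a P-position: the player to move is in a losing position under optimal play.

Losing position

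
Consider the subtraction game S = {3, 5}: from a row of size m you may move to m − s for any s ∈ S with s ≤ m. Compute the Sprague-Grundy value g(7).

2

Grundy values for subtraction set {3, 5}:
g(0) = mex{} = 0
g(1) = mex{} = 0
g(2) = mex{} = 0
g(3) = mex{0} = 1
g(4) = mex{0} = 1
g(5) = mex{0} = 1
g(6) = mex{0,1} = 2
g(7) = mex{0,1} = 2
So g(7) = 2.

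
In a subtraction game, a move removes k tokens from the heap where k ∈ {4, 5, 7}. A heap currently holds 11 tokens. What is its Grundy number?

0

Grundy values for subtraction set {4, 5, 7}:
k:     0  1  2  3  4  5  6  7  8  9 10 11
g(k):  0  0  0  0  1  1  1  1  2  2  2  0
So g(11) = 0.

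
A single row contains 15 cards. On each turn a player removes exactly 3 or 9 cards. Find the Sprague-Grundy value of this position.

1

Compute g(0), g(1), … for moves {3, 9}:
k:     0  1  2  3  4  5  6  7  8  9 10 11 12 13 14 15
g(k):  0  0  0  1  1  1  0  0  0  1  1  1  0  0  0  1
So g(15) = 1.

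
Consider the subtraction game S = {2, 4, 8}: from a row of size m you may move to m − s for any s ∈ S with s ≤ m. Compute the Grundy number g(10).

2

Build the Grundy sequence with g(k) = mex{g(k−s) : s ∈ {2, 4, 8}, s ≤ k}:
k:     0  1  2  3  4  5  6  7  8  9 10
g(k):  0  0  1  1  2  2  0  0  1  1  2
So g(10) = 2.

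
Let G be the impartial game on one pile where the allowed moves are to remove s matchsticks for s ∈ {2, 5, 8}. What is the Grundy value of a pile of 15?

2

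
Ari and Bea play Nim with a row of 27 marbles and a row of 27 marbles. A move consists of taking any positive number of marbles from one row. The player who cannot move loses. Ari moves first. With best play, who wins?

Bea wins

Write each in binary and XOR column by column:
  11011  (27)
  11011  (27)
  -----
  00000  (0)
The nim-sum is 0, so this is a P-position: the player to move is in a losing position under optimal play; Ari is about to move from it and so loses — Bea wins.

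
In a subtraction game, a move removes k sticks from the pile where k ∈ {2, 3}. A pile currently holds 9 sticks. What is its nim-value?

2

Grundy values for subtraction set {2, 3}:
k:     0  1  2  3  4  5  6  7  8  9
g(k):  0  0  1  1  2  0  0  1  1  2
So g(9) = 2.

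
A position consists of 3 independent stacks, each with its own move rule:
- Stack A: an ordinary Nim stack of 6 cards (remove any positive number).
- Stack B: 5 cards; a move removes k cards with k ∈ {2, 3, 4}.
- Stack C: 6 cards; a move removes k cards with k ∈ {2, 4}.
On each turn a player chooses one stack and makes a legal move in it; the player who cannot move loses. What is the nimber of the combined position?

4

Stack A is a plain Nim stack of size 6, so its Grundy value is 6.
Build the Grundy sequence for stack B with g(k) = mex{g(k−s) : s ∈ {2, 3, 4}, s ≤ k}:
k:     0  1  2  3  4  5
g(k):  0  0  1  1  2  2
So g(5) = 2.
Grundy values for stack C (subtraction set {2, 4}):
k:     0  1  2  3  4  5  6
g(k):  0  0  1  1  2  2  0
So g(6) = 0.
The value of a disjunctive sum is the nim-sum of the parts.
Combined value = 6 ⊕ 2 ⊕ 0 = 4.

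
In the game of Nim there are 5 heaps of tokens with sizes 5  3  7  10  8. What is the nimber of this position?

3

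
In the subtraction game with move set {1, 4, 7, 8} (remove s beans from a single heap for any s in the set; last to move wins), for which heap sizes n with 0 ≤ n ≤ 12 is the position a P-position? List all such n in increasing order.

0, 2, 5, 11

Build the Grundy sequence with g(k) = mex{g(k−s) : s ∈ {1, 4, 7, 8}, s ≤ k}:
k:     0  1  2  3  4  5  6  7  8  9 10 11 12
g(k):  0  1  0  1  2  0  1  2  3  2  3  0  1
The P-positions (g = 0) in 0..12 are 0, 2, 5, 11.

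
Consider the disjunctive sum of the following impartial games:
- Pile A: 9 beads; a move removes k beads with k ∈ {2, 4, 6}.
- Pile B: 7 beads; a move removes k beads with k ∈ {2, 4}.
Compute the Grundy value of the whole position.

0

Grundy values for pile A (subtraction set {2, 4, 6}):
g(0) = mex{} = 0
g(1) = mex{} = 0
g(2) = mex{0} = 1
g(3) = mex{0} = 1
g(4) = mex{0,1} = 2
g(5) = mex{0,1} = 2
g(6) = mex{0,1,2} = 3
g(7) = mex{0,1,2} = 3
g(8) = mex{1,2,3} = 0
g(9) = mex{1,2,3} = 0
So g(9) = 0.
Grundy values for pile B (subtraction set {2, 4}):
k:     0  1  2  3  4  5  6  7
g(k):  0  0  1  1  2  2  0  0
So g(7) = 0.
By the Sprague-Grundy theorem, the Grundy value of a sum of independent games is the XOR of the component values.
Combined value = 0 XOR 0 = 0.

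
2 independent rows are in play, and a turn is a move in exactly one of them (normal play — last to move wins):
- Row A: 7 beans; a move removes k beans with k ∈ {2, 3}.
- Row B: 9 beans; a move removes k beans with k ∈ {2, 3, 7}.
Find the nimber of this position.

3

Grundy values for row A (subtraction set {2, 3}):
g(0) = mex{} = 0
g(1) = mex{} = 0
g(2) = mex{0} = 1
g(3) = mex{0} = 1
g(4) = mex{0,1} = 2
g(5) = mex{1} = 0
g(6) = mex{1,2} = 0
g(7) = mex{0,2} = 1
So g(7) = 1.
Build the Grundy sequence for row B with g(k) = mex{g(k−s) : s ∈ {2, 3, 7}, s ≤ k}:
k:     0  1  2  3  4  5  6  7  8  9
g(k):  0  0  1  1  2  0  0  1  1  2
So g(9) = 2.
The value of a disjunctive sum is the nim-sum of the parts.
Combined value = 1 ⊕ 2 = 3.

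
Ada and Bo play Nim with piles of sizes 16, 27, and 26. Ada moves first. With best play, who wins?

Ada wins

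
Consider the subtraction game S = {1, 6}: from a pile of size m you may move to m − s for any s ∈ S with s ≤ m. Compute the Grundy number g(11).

Compute g(0), g(1), … for moves {1, 6}:
g(0) = mex{} = 0
g(1) = mex{0} = 1
g(2) = mex{1} = 0
g(3) = mex{0} = 1
g(4) = mex{1} = 0
g(5) = mex{0} = 1
g(6) = mex{0,1} = 2
g(7) = mex{1,2} = 0
g(8) = mex{0} = 1
g(9) = mex{1} = 0
g(10) = mex{0} = 1
g(11) = mex{1} = 0
So g(11) = 0.

0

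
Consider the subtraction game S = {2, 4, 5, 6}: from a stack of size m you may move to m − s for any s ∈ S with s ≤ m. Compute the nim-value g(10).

Build the Grundy sequence with g(k) = mex{g(k−s) : s ∈ {2, 4, 5, 6}, s ≤ k}:
g(0) = mex{} = 0
g(1) = mex{} = 0
g(2) = mex{0} = 1
g(3) = mex{0} = 1
g(4) = mex{0,1} = 2
g(5) = mex{0,1} = 2
g(6) = mex{0,1,2} = 3
g(7) = mex{0,1,2} = 3
g(8) = mex{1,2,3} = 0
g(9) = mex{1,2,3} = 0
g(10) = mex{0,2,3} = 1
So g(10) = 1.

1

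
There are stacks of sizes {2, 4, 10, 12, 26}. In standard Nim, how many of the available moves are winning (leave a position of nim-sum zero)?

1

In binary:
  00010  (2)
  00100  (4)
  01010  (10)
  01100  (12)
  11010  (26)
  -----
  11010  (26)
The overall nim-sum is X = 26. A stack of size p has a winning move iff p XOR X < p (reduce it to p XOR X).
  2: 2 XOR 26 = 24 ≥ 2 — no move.
  4: 4 XOR 26 = 30 ≥ 4 — no move.
  10: 10 XOR 26 = 16 ≥ 10 — no move.
  12: 12 XOR 26 = 22 ≥ 12 — no move.
  26: 26 XOR 26 = 0 < 26 — winning move (to 0).
That gives 1 winning move.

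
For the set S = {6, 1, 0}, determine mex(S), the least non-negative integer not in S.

The values 0, 1 are all present; 2 is the first non-negative integer missing from the set.

2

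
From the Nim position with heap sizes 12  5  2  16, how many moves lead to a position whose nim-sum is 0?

Compute the nim-sum pairwise:
12 ⊕ 5 = 9
9 ⊕ 2 = 11
11 ⊕ 16 = 27
The overall nim-sum is X = 27. A heap of size p has a winning move iff p XOR X < p (reduce it to p XOR X).
  12: 12 XOR 27 = 23 ≥ 12 — no move.
  5: 5 XOR 27 = 30 ≥ 5 — no move.
  2: 2 XOR 27 = 25 ≥ 2 — no move.
  16: 16 XOR 27 = 11 < 16 — winning move (to 11).
That gives 1 winning move.

1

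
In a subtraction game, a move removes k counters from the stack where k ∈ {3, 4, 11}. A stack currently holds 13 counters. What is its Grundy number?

Compute g(0), g(1), … for moves {3, 4, 11}:
g(0) = mex{} = 0
g(1) = mex{} = 0
g(2) = mex{} = 0
g(3) = mex{0} = 1
g(4) = mex{0} = 1
g(5) = mex{0} = 1
g(6) = mex{0,1} = 2
g(7) = mex{1} = 0
g(8) = mex{1} = 0
g(9) = mex{1,2} = 0
g(10) = mex{0,2} = 1
g(11) = mex{0} = 1
g(12) = mex{0} = 1
g(13) = mex{0,1} = 2
So g(13) = 2.

2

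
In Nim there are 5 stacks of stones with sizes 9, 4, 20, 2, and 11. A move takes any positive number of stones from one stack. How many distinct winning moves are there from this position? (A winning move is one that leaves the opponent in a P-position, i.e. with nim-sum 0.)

1

Nim-sum: 9 ⊕ 4 ⊕ 20 ⊕ 2 ⊕ 11 = 16.
The overall nim-sum is X = 16. A stack of size p has a winning move iff p XOR X < p (reduce it to p XOR X).
  9: 9 XOR 16 = 25 ≥ 9 — no move.
  4: 4 XOR 16 = 20 ≥ 4 — no move.
  20: 20 XOR 16 = 4 < 20 — winning move (to 4).
  2: 2 XOR 16 = 18 ≥ 2 — no move.
  11: 11 XOR 16 = 27 ≥ 11 — no move.
That gives 1 winning move.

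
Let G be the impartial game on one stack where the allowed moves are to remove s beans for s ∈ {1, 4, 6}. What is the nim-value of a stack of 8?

1

Grundy values for subtraction set {1, 4, 6}:
g(0) = mex{} = 0
g(1) = mex{0} = 1
g(2) = mex{1} = 0
g(3) = mex{0} = 1
g(4) = mex{0,1} = 2
g(5) = mex{1,2} = 0
g(6) = mex{0} = 1
g(7) = mex{1} = 0
g(8) = mex{0,2} = 1
So g(8) = 1.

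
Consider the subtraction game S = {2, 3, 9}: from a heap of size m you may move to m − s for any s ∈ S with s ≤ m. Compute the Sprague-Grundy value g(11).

0

Build the Grundy sequence with g(k) = mex{g(k−s) : s ∈ {2, 3, 9}, s ≤ k}:
k:     0  1  2  3  4  5  6  7  8  9 10 11
g(k):  0  0  1  1  2  0  0  1  1  2  2  0
So g(11) = 0.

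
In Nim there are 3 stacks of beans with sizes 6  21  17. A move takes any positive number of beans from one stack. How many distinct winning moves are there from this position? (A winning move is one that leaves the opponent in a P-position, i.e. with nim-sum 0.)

1

Write each in binary and XOR column by column:
  00110  (6)
  10101  (21)
  10001  (17)
  -----
  00010  (2)
The overall nim-sum is X = 2. A stack of size p has a winning move iff p XOR X < p (reduce it to p XOR X).
  6: 6 XOR 2 = 4 < 6 — winning move (to 4).
  21: 21 XOR 2 = 23 ≥ 21 — no move.
  17: 17 XOR 2 = 19 ≥ 17 — no move.
That gives 1 winning move.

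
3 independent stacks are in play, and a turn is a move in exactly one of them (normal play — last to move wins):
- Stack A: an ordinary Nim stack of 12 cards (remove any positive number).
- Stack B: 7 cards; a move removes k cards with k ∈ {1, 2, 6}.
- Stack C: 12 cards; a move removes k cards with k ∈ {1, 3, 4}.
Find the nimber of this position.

Stack A is a plain Nim stack of size 12, so its Grundy value is 12.
For stack B, compute g(0), g(1), … with moves {1, 2, 6}:
k:     0  1  2  3  4  5  6  7
g(k):  0  1  2  0  1  2  3  0
So g(7) = 0.
For stack C, compute g(0), g(1), … with moves {1, 3, 4}:
g(0) = mex{} = 0
g(1) = mex{0} = 1
g(2) = mex{1} = 0
g(3) = mex{0} = 1
g(4) = mex{0,1} = 2
g(5) = mex{0,1,2} = 3
g(6) = mex{0,1,3} = 2
g(7) = mex{1,2} = 0
g(8) = mex{0,2,3} = 1
g(9) = mex{1,2,3} = 0
g(10) = mex{0,2} = 1
g(11) = mex{0,1} = 2
g(12) = mex{0,1,2} = 3
So g(12) = 3.
By the Sprague-Grundy theorem, the Grundy value of a sum of independent games is the XOR of the component values.
Combined value = 12 XOR 0 XOR 3 = 15.

15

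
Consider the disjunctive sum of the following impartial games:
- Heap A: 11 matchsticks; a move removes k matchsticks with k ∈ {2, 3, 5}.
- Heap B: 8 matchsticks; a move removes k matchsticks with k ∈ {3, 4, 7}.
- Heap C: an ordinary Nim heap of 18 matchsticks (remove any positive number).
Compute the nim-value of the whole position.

18

For heap A, compute g(0), g(1), … with moves {2, 3, 5}:
g(0) = mex{} = 0
g(1) = mex{} = 0
g(2) = mex{0} = 1
g(3) = mex{0} = 1
g(4) = mex{0,1} = 2
g(5) = mex{0,1} = 2
g(6) = mex{0,1,2} = 3
g(7) = mex{1,2} = 0
g(8) = mex{1,2,3} = 0
g(9) = mex{0,2,3} = 1
g(10) = mex{0,2} = 1
g(11) = mex{0,1,3} = 2
So g(11) = 2.
For heap B, compute g(0), g(1), … with moves {3, 4, 7}:
k:     0  1  2  3  4  5  6  7  8
g(k):  0  0  0  1  1  1  2  2  2
So g(8) = 2.
Heap C is a plain Nim heap of size 18, so its Grundy value is 18.
By the Sprague-Grundy theorem, the Grundy value of a sum of independent games is the XOR of the component values.
Combined value = 2 ⊕ 2 ⊕ 18 = 18.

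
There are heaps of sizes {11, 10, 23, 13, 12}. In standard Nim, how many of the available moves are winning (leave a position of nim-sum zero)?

Compute the nim-sum pairwise:
11 ⊕ 10 = 1
1 ⊕ 23 = 22
22 ⊕ 13 = 27
27 ⊕ 12 = 23
The overall nim-sum is X = 23. A heap of size p has a winning move iff p XOR X < p (reduce it to p XOR X).
  11: 11 XOR 23 = 28 ≥ 11 — no move.
  10: 10 XOR 23 = 29 ≥ 10 — no move.
  23: 23 XOR 23 = 0 < 23 — winning move (to 0).
  13: 13 XOR 23 = 26 ≥ 13 — no move.
  12: 12 XOR 23 = 27 ≥ 12 — no move.
That gives 1 winning move.

1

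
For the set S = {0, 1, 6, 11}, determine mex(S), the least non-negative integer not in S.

2

The values 0, 1 are all present; 2 is the first non-negative integer missing from the set.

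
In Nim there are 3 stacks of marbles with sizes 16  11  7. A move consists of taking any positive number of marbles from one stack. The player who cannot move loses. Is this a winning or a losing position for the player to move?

In binary:
  10000  (16)
  01011  (11)
  00111  (7)
  -----
  11100  (28)
The nim-sum is 28 ≠ 0, so this is an N-position: the player to move can win.

Winning position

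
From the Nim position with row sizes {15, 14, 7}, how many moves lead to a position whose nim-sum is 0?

3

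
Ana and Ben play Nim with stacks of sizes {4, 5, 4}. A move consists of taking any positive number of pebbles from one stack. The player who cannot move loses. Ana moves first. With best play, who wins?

Write each in binary and XOR column by column:
  100  (4)
  101  (5)
  100  (4)
  ---
  101  (5)
The nim-sum is 5 ≠ 0, so this is an N-position: the player to move can win; Ana has a winning move.

Ana wins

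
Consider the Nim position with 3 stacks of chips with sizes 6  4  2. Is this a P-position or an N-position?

Nim-sum: 6 ⊕ 4 ⊕ 2 = 0.
The nim-sum is 0, so this is a P-position: the player to move is in a losing position under optimal play.

P-position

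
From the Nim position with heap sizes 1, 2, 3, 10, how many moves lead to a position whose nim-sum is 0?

Compute the nim-sum pairwise:
1 ^ 2 = 3
3 ^ 3 = 0
0 ^ 10 = 10
The overall nim-sum is X = 10. A heap of size p has a winning move iff p XOR X < p (reduce it to p XOR X).
  1: 1 XOR 10 = 11 ≥ 1 — no move.
  2: 2 XOR 10 = 8 ≥ 2 — no move.
  3: 3 XOR 10 = 9 ≥ 3 — no move.
  10: 10 XOR 10 = 0 < 10 — winning move (to 0).
That gives 1 winning move.

1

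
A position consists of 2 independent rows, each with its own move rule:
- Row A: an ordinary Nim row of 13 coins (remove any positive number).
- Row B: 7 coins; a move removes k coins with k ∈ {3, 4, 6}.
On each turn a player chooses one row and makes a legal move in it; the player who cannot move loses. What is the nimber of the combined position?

Row A is a plain Nim row of size 13, so its Grundy value is 13.
For row B, compute g(0), g(1), … with moves {3, 4, 6}:
k:     0  1  2  3  4  5  6  7
g(k):  0  0  0  1  1  1  2  2
So g(7) = 2.
The value of a disjunctive sum is the nim-sum of the parts.
Combined value = 13 ⊕ 2 = 15.

15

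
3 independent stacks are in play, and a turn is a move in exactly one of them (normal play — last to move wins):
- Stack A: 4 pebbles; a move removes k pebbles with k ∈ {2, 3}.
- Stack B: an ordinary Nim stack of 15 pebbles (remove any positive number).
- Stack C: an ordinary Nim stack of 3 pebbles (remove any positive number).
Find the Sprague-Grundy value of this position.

14

Grundy values for stack A (subtraction set {2, 3}):
k:     0  1  2  3  4
g(k):  0  0  1  1  2
So g(4) = 2.
Stack B is a plain Nim stack of size 15, so its Grundy value is 15.
Stack C is a plain Nim stack of size 3, so its Grundy value is 3.
By the Sprague-Grundy theorem, the Grundy value of a sum of independent games is the XOR of the component values.
Combined value = 2 XOR 15 XOR 3 = 14.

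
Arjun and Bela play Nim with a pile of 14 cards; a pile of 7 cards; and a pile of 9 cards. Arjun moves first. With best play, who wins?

Bela wins

Nim-sum: 14 ⊕ 7 ⊕ 9 = 0.
The nim-sum is 0, so this is a P-position: the player to move is in a losing position under optimal play; Arjun is about to move from it and so loses — Bela wins.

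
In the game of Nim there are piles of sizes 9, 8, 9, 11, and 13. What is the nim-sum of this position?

Nim-sum: 9 ⊕ 8 ⊕ 9 ⊕ 11 ⊕ 13 = 14.

14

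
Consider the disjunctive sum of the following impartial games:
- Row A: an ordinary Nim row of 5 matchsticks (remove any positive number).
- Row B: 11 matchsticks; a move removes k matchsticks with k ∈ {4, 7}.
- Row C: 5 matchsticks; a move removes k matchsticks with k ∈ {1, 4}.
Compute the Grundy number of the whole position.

5

Row A is a plain Nim row of size 5, so its Grundy value is 5.
For row B, compute g(0), g(1), … with moves {4, 7}:
g(0) = mex{} = 0
g(1) = mex{} = 0
g(2) = mex{} = 0
g(3) = mex{} = 0
g(4) = mex{0} = 1
g(5) = mex{0} = 1
g(6) = mex{0} = 1
g(7) = mex{0} = 1
g(8) = mex{0,1} = 2
g(9) = mex{0,1} = 2
g(10) = mex{0,1} = 2
g(11) = mex{1} = 0
So g(11) = 0.
Grundy values for row C (subtraction set {1, 4}):
k:     0  1  2  3  4  5
g(k):  0  1  0  1  2  0
So g(5) = 0.
By the Sprague-Grundy theorem, the Grundy value of a sum of independent games is the XOR of the component values.
Combined value = 5 XOR 0 XOR 0 = 5.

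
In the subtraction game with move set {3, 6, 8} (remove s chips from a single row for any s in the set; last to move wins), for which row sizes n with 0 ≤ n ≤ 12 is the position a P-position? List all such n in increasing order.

0, 1, 2, 11, 12

Grundy values for subtraction set {3, 6, 8}:
k:     0  1  2  3  4  5  6  7  8  9 10 11 12
g(k):  0  0  0  1  1  1  2  2  2  3  3  0  0
The P-positions (g = 0) in 0..12 are 0, 1, 2, 11, 12.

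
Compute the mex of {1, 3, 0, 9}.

2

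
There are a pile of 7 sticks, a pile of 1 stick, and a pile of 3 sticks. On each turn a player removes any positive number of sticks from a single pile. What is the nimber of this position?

5

In binary:
  111  (7)
  001  (1)
  011  (3)
  ---
  101  (5)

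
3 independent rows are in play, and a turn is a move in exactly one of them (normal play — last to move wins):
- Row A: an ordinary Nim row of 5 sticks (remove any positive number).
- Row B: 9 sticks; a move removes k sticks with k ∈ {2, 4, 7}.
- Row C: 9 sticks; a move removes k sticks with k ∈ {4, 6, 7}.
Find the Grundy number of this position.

7

Row A is a plain Nim row of size 5, so its Grundy value is 5.
Build the Grundy sequence for row B with g(k) = mex{g(k−s) : s ∈ {2, 4, 7}, s ≤ k}:
g(0) = mex{} = 0
g(1) = mex{} = 0
g(2) = mex{0} = 1
g(3) = mex{0} = 1
g(4) = mex{0,1} = 2
g(5) = mex{0,1} = 2
g(6) = mex{1,2} = 0
g(7) = mex{0,1,2} = 3
g(8) = mex{0,2} = 1
g(9) = mex{1,2,3} = 0
So g(9) = 0.
For row C, compute g(0), g(1), … with moves {4, 6, 7}:
g(0) = mex{} = 0
g(1) = mex{} = 0
g(2) = mex{} = 0
g(3) = mex{} = 0
g(4) = mex{0} = 1
g(5) = mex{0} = 1
g(6) = mex{0} = 1
g(7) = mex{0} = 1
g(8) = mex{0,1} = 2
g(9) = mex{0,1} = 2
So g(9) = 2.
By the Sprague-Grundy theorem, the Grundy value of a sum of independent games is the XOR of the component values.
Combined value = 5 XOR 0 XOR 2 = 7.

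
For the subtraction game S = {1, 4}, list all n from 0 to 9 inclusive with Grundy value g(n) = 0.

0, 2, 5, 7

Grundy values for subtraction set {1, 4}:
g(0) = mex{} = 0
g(1) = mex{0} = 1
g(2) = mex{1} = 0
g(3) = mex{0} = 1
g(4) = mex{0,1} = 2
g(5) = mex{1,2} = 0
g(6) = mex{0} = 1
g(7) = mex{1} = 0
g(8) = mex{0,2} = 1
g(9) = mex{0,1} = 2
The P-positions (g = 0) in 0..9 are 0, 2, 5, 7.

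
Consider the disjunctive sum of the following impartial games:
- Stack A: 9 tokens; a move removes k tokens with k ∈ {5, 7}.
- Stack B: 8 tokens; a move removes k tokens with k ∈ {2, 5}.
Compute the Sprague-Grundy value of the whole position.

For stack A, compute g(0), g(1), … with moves {5, 7}:
k:     0  1  2  3  4  5  6  7  8  9
g(k):  0  0  0  0  0  1  1  1  1  1
So g(9) = 1.
Grundy values for stack B (subtraction set {2, 5}):
g(0) = mex{} = 0
g(1) = mex{} = 0
g(2) = mex{0} = 1
g(3) = mex{0} = 1
g(4) = mex{1} = 0
g(5) = mex{0,1} = 2
g(6) = mex{0} = 1
g(7) = mex{1,2} = 0
g(8) = mex{1} = 0
So g(8) = 0.
The value of a disjunctive sum is the nim-sum of the parts.
Combined value = 1 ⊕ 0 = 1.

1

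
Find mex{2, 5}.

0 is not in the set, so the mex is 0.

0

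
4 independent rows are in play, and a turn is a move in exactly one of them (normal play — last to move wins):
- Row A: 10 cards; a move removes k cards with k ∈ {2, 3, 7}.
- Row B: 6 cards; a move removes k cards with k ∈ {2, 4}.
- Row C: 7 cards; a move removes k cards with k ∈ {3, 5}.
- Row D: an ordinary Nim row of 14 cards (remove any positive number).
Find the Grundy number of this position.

Grundy values for row A (subtraction set {2, 3, 7}):
g(0) = mex{} = 0
g(1) = mex{} = 0
g(2) = mex{0} = 1
g(3) = mex{0} = 1
g(4) = mex{0,1} = 2
g(5) = mex{1} = 0
g(6) = mex{1,2} = 0
g(7) = mex{0,2} = 1
g(8) = mex{0} = 1
g(9) = mex{0,1} = 2
g(10) = mex{1} = 0
So g(10) = 0.
Build the Grundy sequence for row B with g(k) = mex{g(k−s) : s ∈ {2, 4}, s ≤ k}:
g(0) = mex{} = 0
g(1) = mex{} = 0
g(2) = mex{0} = 1
g(3) = mex{0} = 1
g(4) = mex{0,1} = 2
g(5) = mex{0,1} = 2
g(6) = mex{1,2} = 0
So g(6) = 0.
Grundy values for row C (subtraction set {3, 5}):
g(0) = mex{} = 0
g(1) = mex{} = 0
g(2) = mex{} = 0
g(3) = mex{0} = 1
g(4) = mex{0} = 1
g(5) = mex{0} = 1
g(6) = mex{0,1} = 2
g(7) = mex{0,1} = 2
So g(7) = 2.
Row D is a plain Nim row of size 14, so its Grundy value is 14.
By the Sprague-Grundy theorem, the Grundy value of a sum of independent games is the XOR of the component values.
Combined value = 0 XOR 0 XOR 2 XOR 14 = 12.

12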